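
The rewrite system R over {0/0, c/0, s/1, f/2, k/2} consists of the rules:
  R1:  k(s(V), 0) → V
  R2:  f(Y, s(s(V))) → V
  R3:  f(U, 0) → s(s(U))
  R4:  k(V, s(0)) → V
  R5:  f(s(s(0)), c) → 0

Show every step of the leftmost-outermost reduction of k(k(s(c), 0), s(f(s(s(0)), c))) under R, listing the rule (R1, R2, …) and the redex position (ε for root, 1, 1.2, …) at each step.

1. k(k(s(c), 0), s(f(s(s(0)), c)))  →  k(c, s(f(s(s(0)), c)))   [R1 at 1]
2. k(c, s(f(s(s(0)), c)))  →  k(c, s(0))   [R5 at 2.1]
3. k(c, s(0))  →  c   [R4 at ε]

c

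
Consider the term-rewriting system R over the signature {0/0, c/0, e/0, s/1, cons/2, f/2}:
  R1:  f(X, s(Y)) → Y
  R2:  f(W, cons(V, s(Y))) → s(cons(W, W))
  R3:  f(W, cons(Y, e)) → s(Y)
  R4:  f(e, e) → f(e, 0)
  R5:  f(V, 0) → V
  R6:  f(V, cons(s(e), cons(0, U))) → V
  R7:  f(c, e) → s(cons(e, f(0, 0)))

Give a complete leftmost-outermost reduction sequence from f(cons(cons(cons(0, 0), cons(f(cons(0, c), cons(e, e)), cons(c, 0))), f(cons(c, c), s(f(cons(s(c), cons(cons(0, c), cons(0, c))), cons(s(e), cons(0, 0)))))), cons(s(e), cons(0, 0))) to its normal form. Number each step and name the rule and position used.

cons(cons(cons(0, 0), cons(s(e), cons(c, 0))), cons(s(c), cons(cons(0, c), cons(0, c))))

1. f(cons(cons(cons(0, 0), cons(f(cons(0, c), cons(e, e)), cons(c, 0))), f(cons(c, c), s(f(cons(s(c), cons(cons(0, c), cons(0, c))), cons(s(e), cons(0, 0)))))), cons(s(e), cons(0, 0)))  →  cons(cons(cons(0, 0), cons(f(cons(0, c), cons(e, e)), cons(c, 0))), f(cons(c, c), s(f(cons(s(c), cons(cons(0, c), cons(0, c))), cons(s(e), cons(0, 0))))))   [R6 at ε]
2. cons(cons(cons(0, 0), cons(f(cons(0, c), cons(e, e)), cons(c, 0))), f(cons(c, c), s(f(cons(s(c), cons(cons(0, c), cons(0, c))), cons(s(e), cons(0, 0))))))  →  cons(cons(cons(0, 0), cons(s(e), cons(c, 0))), f(cons(c, c), s(f(cons(s(c), cons(cons(0, c), cons(0, c))), cons(s(e), cons(0, 0))))))   [R3 at 1.2.1]
3. cons(cons(cons(0, 0), cons(s(e), cons(c, 0))), f(cons(c, c), s(f(cons(s(c), cons(cons(0, c), cons(0, c))), cons(s(e), cons(0, 0))))))  →  cons(cons(cons(0, 0), cons(s(e), cons(c, 0))), f(cons(s(c), cons(cons(0, c), cons(0, c))), cons(s(e), cons(0, 0))))   [R1 at 2]
4. cons(cons(cons(0, 0), cons(s(e), cons(c, 0))), f(cons(s(c), cons(cons(0, c), cons(0, c))), cons(s(e), cons(0, 0))))  →  cons(cons(cons(0, 0), cons(s(e), cons(c, 0))), cons(s(c), cons(cons(0, c), cons(0, c))))   [R6 at 2]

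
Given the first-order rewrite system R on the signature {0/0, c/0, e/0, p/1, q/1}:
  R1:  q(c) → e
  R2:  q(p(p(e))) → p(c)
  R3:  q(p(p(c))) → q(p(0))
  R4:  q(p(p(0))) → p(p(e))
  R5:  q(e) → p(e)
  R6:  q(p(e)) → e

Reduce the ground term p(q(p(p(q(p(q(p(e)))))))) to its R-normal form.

1. p(q(p(p(q(p(q(p(e))))))))  →  p(q(p(p(q(p(e))))))   [R6 at 1.1.1.1.1.1]
2. p(q(p(p(q(p(e))))))  →  p(q(p(p(e))))   [R6 at 1.1.1.1]
3. p(q(p(p(e))))  →  p(p(c))   [R2 at 1]

p(p(c))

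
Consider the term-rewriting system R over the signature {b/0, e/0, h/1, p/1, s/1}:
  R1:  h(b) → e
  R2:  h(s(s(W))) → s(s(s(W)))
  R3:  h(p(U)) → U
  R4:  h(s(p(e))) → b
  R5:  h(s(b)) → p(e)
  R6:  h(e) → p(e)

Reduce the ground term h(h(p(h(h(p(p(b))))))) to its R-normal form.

e

1. h(h(p(h(h(p(p(b)))))))  →  h(h(h(p(p(b)))))   [R3 at 1]
2. h(h(h(p(p(b)))))  →  h(h(p(b)))   [R3 at 1.1]
3. h(h(p(b)))  →  h(b)   [R3 at 1]
4. h(b)  →  e   [R1 at ε]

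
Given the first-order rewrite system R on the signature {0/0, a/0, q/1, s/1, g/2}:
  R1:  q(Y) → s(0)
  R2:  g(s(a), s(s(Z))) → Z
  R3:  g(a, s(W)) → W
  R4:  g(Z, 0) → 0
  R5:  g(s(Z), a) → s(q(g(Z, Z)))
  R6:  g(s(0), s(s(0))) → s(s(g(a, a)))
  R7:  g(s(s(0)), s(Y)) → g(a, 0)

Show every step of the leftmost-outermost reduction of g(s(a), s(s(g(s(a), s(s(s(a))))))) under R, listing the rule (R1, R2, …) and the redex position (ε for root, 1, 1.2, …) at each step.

s(a)

1. g(s(a), s(s(g(s(a), s(s(s(a)))))))  →  g(s(a), s(s(s(a))))   [R2 at ε]
2. g(s(a), s(s(s(a))))  →  s(a)   [R2 at ε]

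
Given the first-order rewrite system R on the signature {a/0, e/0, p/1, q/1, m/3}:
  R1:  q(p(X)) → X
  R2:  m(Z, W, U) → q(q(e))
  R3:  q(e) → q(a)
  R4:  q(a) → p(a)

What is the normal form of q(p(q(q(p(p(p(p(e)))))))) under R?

p(p(e))

1. q(p(q(q(p(p(p(p(e))))))))  →  q(q(p(p(p(p(e))))))   [R1 at ε]
2. q(q(p(p(p(p(e))))))  →  q(p(p(p(e))))   [R1 at 1]
3. q(p(p(p(e))))  →  p(p(e))   [R1 at ε]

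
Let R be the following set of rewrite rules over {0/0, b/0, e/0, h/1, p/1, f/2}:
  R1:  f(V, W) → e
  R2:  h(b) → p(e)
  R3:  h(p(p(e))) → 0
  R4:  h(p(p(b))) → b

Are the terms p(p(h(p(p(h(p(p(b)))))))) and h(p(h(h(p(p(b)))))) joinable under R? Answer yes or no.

Reduce t₁ = p(p(h(p(p(h(p(p(b)))))))):
1. p(p(h(p(p(h(p(p(b))))))))  →  p(p(h(p(p(b)))))   [R4 at 1.1.1.1.1]
2. p(p(h(p(p(b)))))  →  p(p(b))   [R4 at 1.1]

Reduce t₂ = h(p(h(h(p(p(b)))))):
1. h(p(h(h(p(p(b))))))  →  h(p(h(b)))   [R4 at 1.1.1]
2. h(p(h(b)))  →  h(p(p(e)))   [R2 at 1.1]
3. h(p(p(e)))  →  0   [R3 at ε]

no — NF(t₁) = p(p(b)), NF(t₂) = 0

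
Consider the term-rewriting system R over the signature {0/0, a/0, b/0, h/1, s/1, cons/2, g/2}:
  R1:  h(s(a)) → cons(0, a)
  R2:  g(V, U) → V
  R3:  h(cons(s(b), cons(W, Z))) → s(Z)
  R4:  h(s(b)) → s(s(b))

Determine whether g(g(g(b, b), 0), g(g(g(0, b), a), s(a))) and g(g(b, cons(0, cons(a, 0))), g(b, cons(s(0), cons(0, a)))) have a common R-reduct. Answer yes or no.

yes — NF(t₁) = b, NF(t₂) = b

Reduce t₁ = g(g(g(b, b), 0), g(g(g(0, b), a), s(a))):
1. g(g(g(b, b), 0), g(g(g(0, b), a), s(a)))  →  g(g(b, b), 0)   [R2 at ε]
2. g(g(b, b), 0)  →  g(b, b)   [R2 at ε]
3. g(b, b)  →  b   [R2 at ε]

Reduce t₂ = g(g(b, cons(0, cons(a, 0))), g(b, cons(s(0), cons(0, a)))):
1. g(g(b, cons(0, cons(a, 0))), g(b, cons(s(0), cons(0, a))))  →  g(b, cons(0, cons(a, 0)))   [R2 at ε]
2. g(b, cons(0, cons(a, 0)))  →  b   [R2 at ε]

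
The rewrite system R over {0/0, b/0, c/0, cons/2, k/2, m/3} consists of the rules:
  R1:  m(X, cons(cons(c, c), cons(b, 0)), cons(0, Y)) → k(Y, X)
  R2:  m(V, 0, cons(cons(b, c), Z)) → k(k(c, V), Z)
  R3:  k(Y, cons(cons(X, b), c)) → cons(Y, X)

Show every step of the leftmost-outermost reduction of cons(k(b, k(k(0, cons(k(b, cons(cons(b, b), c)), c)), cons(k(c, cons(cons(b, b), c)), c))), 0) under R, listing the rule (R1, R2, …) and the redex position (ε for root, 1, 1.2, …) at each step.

1. cons(k(b, k(k(0, cons(k(b, cons(cons(b, b), c)), c)), cons(k(c, cons(cons(b, b), c)), c))), 0)  →  cons(k(b, k(k(0, cons(cons(b, b), c)), cons(k(c, cons(cons(b, b), c)), c))), 0)   [R3 at 1.2.1.2.1]
2. cons(k(b, k(k(0, cons(cons(b, b), c)), cons(k(c, cons(cons(b, b), c)), c))), 0)  →  cons(k(b, k(cons(0, b), cons(k(c, cons(cons(b, b), c)), c))), 0)   [R3 at 1.2.1]
3. cons(k(b, k(cons(0, b), cons(k(c, cons(cons(b, b), c)), c))), 0)  →  cons(k(b, k(cons(0, b), cons(cons(c, b), c))), 0)   [R3 at 1.2.2.1]
4. cons(k(b, k(cons(0, b), cons(cons(c, b), c))), 0)  →  cons(k(b, cons(cons(0, b), c)), 0)   [R3 at 1.2]
5. cons(k(b, cons(cons(0, b), c)), 0)  →  cons(cons(b, 0), 0)   [R3 at 1]

cons(cons(b, 0), 0)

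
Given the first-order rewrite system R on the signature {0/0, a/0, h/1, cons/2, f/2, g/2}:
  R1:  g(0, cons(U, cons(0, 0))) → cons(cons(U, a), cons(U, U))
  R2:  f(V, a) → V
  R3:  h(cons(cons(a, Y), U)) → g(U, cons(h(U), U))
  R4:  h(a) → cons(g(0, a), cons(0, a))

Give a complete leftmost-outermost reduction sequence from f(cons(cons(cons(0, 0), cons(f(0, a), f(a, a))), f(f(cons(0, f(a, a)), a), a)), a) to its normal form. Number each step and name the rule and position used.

cons(cons(cons(0, 0), cons(0, a)), cons(0, a))

1. f(cons(cons(cons(0, 0), cons(f(0, a), f(a, a))), f(f(cons(0, f(a, a)), a), a)), a)  →  cons(cons(cons(0, 0), cons(f(0, a), f(a, a))), f(f(cons(0, f(a, a)), a), a))   [R2 at ε]
2. cons(cons(cons(0, 0), cons(f(0, a), f(a, a))), f(f(cons(0, f(a, a)), a), a))  →  cons(cons(cons(0, 0), cons(0, f(a, a))), f(f(cons(0, f(a, a)), a), a))   [R2 at 1.2.1]
3. cons(cons(cons(0, 0), cons(0, f(a, a))), f(f(cons(0, f(a, a)), a), a))  →  cons(cons(cons(0, 0), cons(0, a)), f(f(cons(0, f(a, a)), a), a))   [R2 at 1.2.2]
4. cons(cons(cons(0, 0), cons(0, a)), f(f(cons(0, f(a, a)), a), a))  →  cons(cons(cons(0, 0), cons(0, a)), f(cons(0, f(a, a)), a))   [R2 at 2]
5. cons(cons(cons(0, 0), cons(0, a)), f(cons(0, f(a, a)), a))  →  cons(cons(cons(0, 0), cons(0, a)), cons(0, f(a, a)))   [R2 at 2]
6. cons(cons(cons(0, 0), cons(0, a)), cons(0, f(a, a)))  →  cons(cons(cons(0, 0), cons(0, a)), cons(0, a))   [R2 at 2.2]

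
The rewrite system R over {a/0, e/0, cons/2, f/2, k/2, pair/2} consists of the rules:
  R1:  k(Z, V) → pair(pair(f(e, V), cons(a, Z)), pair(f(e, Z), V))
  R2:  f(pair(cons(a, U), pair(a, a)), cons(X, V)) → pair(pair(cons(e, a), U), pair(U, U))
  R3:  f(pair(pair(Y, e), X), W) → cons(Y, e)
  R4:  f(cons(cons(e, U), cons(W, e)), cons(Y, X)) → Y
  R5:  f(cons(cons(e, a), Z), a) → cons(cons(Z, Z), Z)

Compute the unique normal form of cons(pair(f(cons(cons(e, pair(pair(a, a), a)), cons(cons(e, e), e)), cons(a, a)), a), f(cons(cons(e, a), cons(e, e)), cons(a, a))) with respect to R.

cons(pair(a, a), a)

1. cons(pair(f(cons(cons(e, pair(pair(a, a), a)), cons(cons(e, e), e)), cons(a, a)), a), f(cons(cons(e, a), cons(e, e)), cons(a, a)))  →  cons(pair(a, a), f(cons(cons(e, a), cons(e, e)), cons(a, a)))   [R4 at 1.1]
2. cons(pair(a, a), f(cons(cons(e, a), cons(e, e)), cons(a, a)))  →  cons(pair(a, a), a)   [R4 at 2]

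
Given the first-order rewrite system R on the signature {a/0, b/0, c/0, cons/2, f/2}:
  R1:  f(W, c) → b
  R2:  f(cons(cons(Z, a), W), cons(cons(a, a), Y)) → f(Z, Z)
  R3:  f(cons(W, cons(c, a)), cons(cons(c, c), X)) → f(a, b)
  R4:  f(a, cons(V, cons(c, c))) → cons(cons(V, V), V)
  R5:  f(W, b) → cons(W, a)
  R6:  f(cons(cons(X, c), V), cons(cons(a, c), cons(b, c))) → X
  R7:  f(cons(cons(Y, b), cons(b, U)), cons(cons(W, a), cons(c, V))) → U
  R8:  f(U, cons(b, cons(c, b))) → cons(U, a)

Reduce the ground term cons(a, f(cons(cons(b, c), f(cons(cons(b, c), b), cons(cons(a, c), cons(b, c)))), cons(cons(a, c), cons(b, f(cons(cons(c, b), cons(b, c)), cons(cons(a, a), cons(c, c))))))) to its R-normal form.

1. cons(a, f(cons(cons(b, c), f(cons(cons(b, c), b), cons(cons(a, c), cons(b, c)))), cons(cons(a, c), cons(b, f(cons(cons(c, b), cons(b, c)), cons(cons(a, a), cons(c, c)))))))  →  cons(a, f(cons(cons(b, c), b), cons(cons(a, c), cons(b, f(cons(cons(c, b), cons(b, c)), cons(cons(a, a), cons(c, c)))))))   [R6 at 2.1.2]
2. cons(a, f(cons(cons(b, c), b), cons(cons(a, c), cons(b, f(cons(cons(c, b), cons(b, c)), cons(cons(a, a), cons(c, c)))))))  →  cons(a, f(cons(cons(b, c), b), cons(cons(a, c), cons(b, c))))   [R7 at 2.2.2.2]
3. cons(a, f(cons(cons(b, c), b), cons(cons(a, c), cons(b, c))))  →  cons(a, b)   [R6 at 2]

cons(a, b)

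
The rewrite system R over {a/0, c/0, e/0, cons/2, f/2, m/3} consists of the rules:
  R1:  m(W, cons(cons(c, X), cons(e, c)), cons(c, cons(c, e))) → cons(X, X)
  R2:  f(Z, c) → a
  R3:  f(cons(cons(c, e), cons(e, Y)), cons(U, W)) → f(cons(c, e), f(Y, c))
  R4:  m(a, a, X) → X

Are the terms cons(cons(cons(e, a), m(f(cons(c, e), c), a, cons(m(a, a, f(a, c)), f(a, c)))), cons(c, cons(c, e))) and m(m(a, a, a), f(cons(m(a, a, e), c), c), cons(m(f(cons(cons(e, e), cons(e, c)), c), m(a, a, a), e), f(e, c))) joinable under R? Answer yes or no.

Reduce t₁ = cons(cons(cons(e, a), m(f(cons(c, e), c), a, cons(m(a, a, f(a, c)), f(a, c)))), cons(c, cons(c, e))):
1. cons(cons(cons(e, a), m(f(cons(c, e), c), a, cons(m(a, a, f(a, c)), f(a, c)))), cons(c, cons(c, e)))  →  cons(cons(cons(e, a), m(a, a, cons(m(a, a, f(a, c)), f(a, c)))), cons(c, cons(c, e)))   [R2 at 1.2.1]
2. cons(cons(cons(e, a), m(a, a, cons(m(a, a, f(a, c)), f(a, c)))), cons(c, cons(c, e)))  →  cons(cons(cons(e, a), cons(m(a, a, f(a, c)), f(a, c))), cons(c, cons(c, e)))   [R4 at 1.2]
3. cons(cons(cons(e, a), cons(m(a, a, f(a, c)), f(a, c))), cons(c, cons(c, e)))  →  cons(cons(cons(e, a), cons(f(a, c), f(a, c))), cons(c, cons(c, e)))   [R4 at 1.2.1]
4. cons(cons(cons(e, a), cons(f(a, c), f(a, c))), cons(c, cons(c, e)))  →  cons(cons(cons(e, a), cons(a, f(a, c))), cons(c, cons(c, e)))   [R2 at 1.2.1]
5. cons(cons(cons(e, a), cons(a, f(a, c))), cons(c, cons(c, e)))  →  cons(cons(cons(e, a), cons(a, a)), cons(c, cons(c, e)))   [R2 at 1.2.2]

Reduce t₂ = m(m(a, a, a), f(cons(m(a, a, e), c), c), cons(m(f(cons(cons(e, e), cons(e, c)), c), m(a, a, a), e), f(e, c))):
1. m(m(a, a, a), f(cons(m(a, a, e), c), c), cons(m(f(cons(cons(e, e), cons(e, c)), c), m(a, a, a), e), f(e, c)))  →  m(a, f(cons(m(a, a, e), c), c), cons(m(f(cons(cons(e, e), cons(e, c)), c), m(a, a, a), e), f(e, c)))   [R4 at 1]
2. m(a, f(cons(m(a, a, e), c), c), cons(m(f(cons(cons(e, e), cons(e, c)), c), m(a, a, a), e), f(e, c)))  →  m(a, a, cons(m(f(cons(cons(e, e), cons(e, c)), c), m(a, a, a), e), f(e, c)))   [R2 at 2]
3. m(a, a, cons(m(f(cons(cons(e, e), cons(e, c)), c), m(a, a, a), e), f(e, c)))  →  cons(m(f(cons(cons(e, e), cons(e, c)), c), m(a, a, a), e), f(e, c))   [R4 at ε]
4. cons(m(f(cons(cons(e, e), cons(e, c)), c), m(a, a, a), e), f(e, c))  →  cons(m(a, m(a, a, a), e), f(e, c))   [R2 at 1.1]
5. cons(m(a, m(a, a, a), e), f(e, c))  →  cons(m(a, a, e), f(e, c))   [R4 at 1.2]
6. cons(m(a, a, e), f(e, c))  →  cons(e, f(e, c))   [R4 at 1]
7. cons(e, f(e, c))  →  cons(e, a)   [R2 at 2]

no — NF(t₁) = cons(cons(cons(e, a), cons(a, a)), cons(c, cons(c, e))), NF(t₂) = cons(e, a)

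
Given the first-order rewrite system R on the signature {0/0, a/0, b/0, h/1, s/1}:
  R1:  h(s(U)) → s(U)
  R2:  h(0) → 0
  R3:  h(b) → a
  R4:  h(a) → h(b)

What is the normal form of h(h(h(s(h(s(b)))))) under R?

s(s(b))

1. h(h(h(s(h(s(b))))))  →  h(h(s(h(s(b)))))   [R1 at 1.1]
2. h(h(s(h(s(b)))))  →  h(s(h(s(b))))   [R1 at 1]
3. h(s(h(s(b))))  →  s(h(s(b)))   [R1 at ε]
4. s(h(s(b)))  →  s(s(b))   [R1 at 1]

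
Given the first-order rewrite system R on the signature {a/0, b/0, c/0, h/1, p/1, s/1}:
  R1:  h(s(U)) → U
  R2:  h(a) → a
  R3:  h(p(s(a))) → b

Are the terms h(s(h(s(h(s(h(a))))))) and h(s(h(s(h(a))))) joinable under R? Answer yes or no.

Reduce t₁ = h(s(h(s(h(s(h(a))))))):
1. h(s(h(s(h(s(h(a)))))))  →  h(s(h(s(h(a)))))   [R1 at ε]
2. h(s(h(s(h(a)))))  →  h(s(h(a)))   [R1 at ε]
3. h(s(h(a)))  →  h(a)   [R1 at ε]
4. h(a)  →  a   [R2 at ε]

Reduce t₂ = h(s(h(s(h(a))))):
1. h(s(h(s(h(a)))))  →  h(s(h(a)))   [R1 at ε]
2. h(s(h(a)))  →  h(a)   [R1 at ε]
3. h(a)  →  a   [R2 at ε]

yes — NF(t₁) = a, NF(t₂) = a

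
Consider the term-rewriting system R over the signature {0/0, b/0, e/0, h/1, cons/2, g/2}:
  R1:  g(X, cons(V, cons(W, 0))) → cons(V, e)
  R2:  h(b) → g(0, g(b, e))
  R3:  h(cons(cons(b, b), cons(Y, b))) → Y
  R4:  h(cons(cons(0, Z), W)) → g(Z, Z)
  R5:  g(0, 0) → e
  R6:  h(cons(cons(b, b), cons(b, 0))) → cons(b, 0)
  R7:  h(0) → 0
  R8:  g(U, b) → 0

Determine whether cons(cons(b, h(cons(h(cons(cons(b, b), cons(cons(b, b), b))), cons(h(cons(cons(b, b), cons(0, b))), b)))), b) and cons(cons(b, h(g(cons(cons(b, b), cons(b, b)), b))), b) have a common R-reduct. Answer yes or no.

Reduce t₁ = cons(cons(b, h(cons(h(cons(cons(b, b), cons(cons(b, b), b))), cons(h(cons(cons(b, b), cons(0, b))), b)))), b):
1. cons(cons(b, h(cons(h(cons(cons(b, b), cons(cons(b, b), b))), cons(h(cons(cons(b, b), cons(0, b))), b)))), b)  →  cons(cons(b, h(cons(cons(b, b), cons(h(cons(cons(b, b), cons(0, b))), b)))), b)   [R3 at 1.2.1.1]
2. cons(cons(b, h(cons(cons(b, b), cons(h(cons(cons(b, b), cons(0, b))), b)))), b)  →  cons(cons(b, h(cons(cons(b, b), cons(0, b)))), b)   [R3 at 1.2]
3. cons(cons(b, h(cons(cons(b, b), cons(0, b)))), b)  →  cons(cons(b, 0), b)   [R3 at 1.2]

Reduce t₂ = cons(cons(b, h(g(cons(cons(b, b), cons(b, b)), b))), b):
1. cons(cons(b, h(g(cons(cons(b, b), cons(b, b)), b))), b)  →  cons(cons(b, h(0)), b)   [R8 at 1.2.1]
2. cons(cons(b, h(0)), b)  →  cons(cons(b, 0), b)   [R7 at 1.2]

yes — NF(t₁) = cons(cons(b, 0), b), NF(t₂) = cons(cons(b, 0), b)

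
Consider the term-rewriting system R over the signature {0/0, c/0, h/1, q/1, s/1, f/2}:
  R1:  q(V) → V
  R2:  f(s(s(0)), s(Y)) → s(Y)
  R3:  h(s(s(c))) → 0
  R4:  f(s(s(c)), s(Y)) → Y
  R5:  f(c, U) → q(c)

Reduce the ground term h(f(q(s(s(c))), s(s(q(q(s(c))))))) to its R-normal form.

0

1. h(f(q(s(s(c))), s(s(q(q(s(c)))))))  →  h(f(s(s(c)), s(s(q(q(s(c)))))))   [R1 at 1.1]
2. h(f(s(s(c)), s(s(q(q(s(c)))))))  →  h(s(q(q(s(c)))))   [R4 at 1]
3. h(s(q(q(s(c)))))  →  h(s(q(s(c))))   [R1 at 1.1]
4. h(s(q(s(c))))  →  h(s(s(c)))   [R1 at 1.1]
5. h(s(s(c)))  →  0   [R3 at ε]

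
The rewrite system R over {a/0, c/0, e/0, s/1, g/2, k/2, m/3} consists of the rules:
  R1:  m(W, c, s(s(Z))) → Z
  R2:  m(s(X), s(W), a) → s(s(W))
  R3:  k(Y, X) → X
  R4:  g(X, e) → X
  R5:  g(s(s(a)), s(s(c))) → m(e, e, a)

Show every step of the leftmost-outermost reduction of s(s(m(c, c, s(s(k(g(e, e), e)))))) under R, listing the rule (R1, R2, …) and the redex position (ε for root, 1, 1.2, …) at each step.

1. s(s(m(c, c, s(s(k(g(e, e), e))))))  →  s(s(k(g(e, e), e)))   [R1 at 1.1]
2. s(s(k(g(e, e), e)))  →  s(s(e))   [R3 at 1.1]

s(s(e))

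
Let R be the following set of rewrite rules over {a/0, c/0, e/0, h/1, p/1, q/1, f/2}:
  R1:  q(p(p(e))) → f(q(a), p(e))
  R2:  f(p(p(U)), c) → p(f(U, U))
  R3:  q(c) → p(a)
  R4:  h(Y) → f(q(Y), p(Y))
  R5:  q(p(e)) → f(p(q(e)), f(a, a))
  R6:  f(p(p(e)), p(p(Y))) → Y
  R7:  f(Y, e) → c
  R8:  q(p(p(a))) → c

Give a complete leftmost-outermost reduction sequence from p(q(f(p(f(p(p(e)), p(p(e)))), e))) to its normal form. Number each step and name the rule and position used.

p(p(a))

1. p(q(f(p(f(p(p(e)), p(p(e)))), e)))  →  p(q(c))   [R7 at 1.1]
2. p(q(c))  →  p(p(a))   [R3 at 1]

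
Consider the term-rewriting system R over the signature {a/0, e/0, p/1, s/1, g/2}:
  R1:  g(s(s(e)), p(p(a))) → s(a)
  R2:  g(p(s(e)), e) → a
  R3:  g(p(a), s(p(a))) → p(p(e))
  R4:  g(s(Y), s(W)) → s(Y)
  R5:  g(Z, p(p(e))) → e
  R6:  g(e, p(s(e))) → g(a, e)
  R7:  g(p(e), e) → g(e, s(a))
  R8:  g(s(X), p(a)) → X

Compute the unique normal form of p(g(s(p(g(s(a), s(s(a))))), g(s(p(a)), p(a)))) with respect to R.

p(p(s(a)))

1. p(g(s(p(g(s(a), s(s(a))))), g(s(p(a)), p(a))))  →  p(g(s(p(s(a))), g(s(p(a)), p(a))))   [R4 at 1.1.1.1]
2. p(g(s(p(s(a))), g(s(p(a)), p(a))))  →  p(g(s(p(s(a))), p(a)))   [R8 at 1.2]
3. p(g(s(p(s(a))), p(a)))  →  p(p(s(a)))   [R8 at 1]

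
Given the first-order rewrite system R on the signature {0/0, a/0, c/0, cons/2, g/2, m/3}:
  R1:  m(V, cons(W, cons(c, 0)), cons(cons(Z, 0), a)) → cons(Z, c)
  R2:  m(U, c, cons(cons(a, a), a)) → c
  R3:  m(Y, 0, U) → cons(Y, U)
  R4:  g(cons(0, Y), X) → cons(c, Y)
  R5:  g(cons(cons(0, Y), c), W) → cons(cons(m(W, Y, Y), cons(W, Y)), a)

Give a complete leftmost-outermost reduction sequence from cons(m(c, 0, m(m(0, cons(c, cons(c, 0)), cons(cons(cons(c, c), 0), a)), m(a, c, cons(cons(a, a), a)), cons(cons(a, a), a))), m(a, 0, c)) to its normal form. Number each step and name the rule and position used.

1. cons(m(c, 0, m(m(0, cons(c, cons(c, 0)), cons(cons(cons(c, c), 0), a)), m(a, c, cons(cons(a, a), a)), cons(cons(a, a), a))), m(a, 0, c))  →  cons(cons(c, m(m(0, cons(c, cons(c, 0)), cons(cons(cons(c, c), 0), a)), m(a, c, cons(cons(a, a), a)), cons(cons(a, a), a))), m(a, 0, c))   [R3 at 1]
2. cons(cons(c, m(m(0, cons(c, cons(c, 0)), cons(cons(cons(c, c), 0), a)), m(a, c, cons(cons(a, a), a)), cons(cons(a, a), a))), m(a, 0, c))  →  cons(cons(c, m(cons(cons(c, c), c), m(a, c, cons(cons(a, a), a)), cons(cons(a, a), a))), m(a, 0, c))   [R1 at 1.2.1]
3. cons(cons(c, m(cons(cons(c, c), c), m(a, c, cons(cons(a, a), a)), cons(cons(a, a), a))), m(a, 0, c))  →  cons(cons(c, m(cons(cons(c, c), c), c, cons(cons(a, a), a))), m(a, 0, c))   [R2 at 1.2.2]
4. cons(cons(c, m(cons(cons(c, c), c), c, cons(cons(a, a), a))), m(a, 0, c))  →  cons(cons(c, c), m(a, 0, c))   [R2 at 1.2]
5. cons(cons(c, c), m(a, 0, c))  →  cons(cons(c, c), cons(a, c))   [R3 at 2]

cons(cons(c, c), cons(a, c))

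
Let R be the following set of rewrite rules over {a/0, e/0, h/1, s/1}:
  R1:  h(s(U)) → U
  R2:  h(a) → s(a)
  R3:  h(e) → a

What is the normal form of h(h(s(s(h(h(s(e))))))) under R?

1. h(h(s(s(h(h(s(e)))))))  →  h(s(h(h(s(e)))))   [R1 at 1]
2. h(s(h(h(s(e)))))  →  h(h(s(e)))   [R1 at ε]
3. h(h(s(e)))  →  h(e)   [R1 at 1]
4. h(e)  →  a   [R3 at ε]

a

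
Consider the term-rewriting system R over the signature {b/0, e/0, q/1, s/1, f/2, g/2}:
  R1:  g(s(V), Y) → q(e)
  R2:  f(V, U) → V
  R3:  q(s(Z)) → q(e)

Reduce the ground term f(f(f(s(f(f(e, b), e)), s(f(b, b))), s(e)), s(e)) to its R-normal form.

1. f(f(f(s(f(f(e, b), e)), s(f(b, b))), s(e)), s(e))  →  f(f(s(f(f(e, b), e)), s(f(b, b))), s(e))   [R2 at ε]
2. f(f(s(f(f(e, b), e)), s(f(b, b))), s(e))  →  f(s(f(f(e, b), e)), s(f(b, b)))   [R2 at ε]
3. f(s(f(f(e, b), e)), s(f(b, b)))  →  s(f(f(e, b), e))   [R2 at ε]
4. s(f(f(e, b), e))  →  s(f(e, b))   [R2 at 1]
5. s(f(e, b))  →  s(e)   [R2 at 1]

s(e)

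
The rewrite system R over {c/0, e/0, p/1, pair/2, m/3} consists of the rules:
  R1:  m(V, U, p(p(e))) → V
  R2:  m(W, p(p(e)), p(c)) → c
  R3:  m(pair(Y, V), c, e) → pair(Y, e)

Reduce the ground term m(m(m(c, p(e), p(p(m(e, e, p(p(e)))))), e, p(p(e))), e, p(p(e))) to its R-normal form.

c

1. m(m(m(c, p(e), p(p(m(e, e, p(p(e)))))), e, p(p(e))), e, p(p(e)))  →  m(m(c, p(e), p(p(m(e, e, p(p(e)))))), e, p(p(e)))   [R1 at ε]
2. m(m(c, p(e), p(p(m(e, e, p(p(e)))))), e, p(p(e)))  →  m(c, p(e), p(p(m(e, e, p(p(e))))))   [R1 at ε]
3. m(c, p(e), p(p(m(e, e, p(p(e))))))  →  m(c, p(e), p(p(e)))   [R1 at 3.1.1]
4. m(c, p(e), p(p(e)))  →  c   [R1 at ε]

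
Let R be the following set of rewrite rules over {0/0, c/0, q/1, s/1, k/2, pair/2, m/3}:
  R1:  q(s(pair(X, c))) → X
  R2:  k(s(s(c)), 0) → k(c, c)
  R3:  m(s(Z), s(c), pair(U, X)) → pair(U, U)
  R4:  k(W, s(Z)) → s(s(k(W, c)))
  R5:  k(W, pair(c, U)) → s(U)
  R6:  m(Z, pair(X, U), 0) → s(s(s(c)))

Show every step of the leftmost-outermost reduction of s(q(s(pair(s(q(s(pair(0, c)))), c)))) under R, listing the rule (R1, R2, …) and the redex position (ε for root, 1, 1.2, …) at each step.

s(s(0))

1. s(q(s(pair(s(q(s(pair(0, c)))), c))))  →  s(s(q(s(pair(0, c)))))   [R1 at 1]
2. s(s(q(s(pair(0, c)))))  →  s(s(0))   [R1 at 1.1]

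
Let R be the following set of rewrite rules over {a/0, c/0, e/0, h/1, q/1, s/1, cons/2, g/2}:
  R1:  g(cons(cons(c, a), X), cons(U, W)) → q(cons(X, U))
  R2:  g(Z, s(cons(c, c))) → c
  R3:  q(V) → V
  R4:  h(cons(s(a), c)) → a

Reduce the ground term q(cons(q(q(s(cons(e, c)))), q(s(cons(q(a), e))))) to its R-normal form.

1. q(cons(q(q(s(cons(e, c)))), q(s(cons(q(a), e)))))  →  cons(q(q(s(cons(e, c)))), q(s(cons(q(a), e))))   [R3 at ε]
2. cons(q(q(s(cons(e, c)))), q(s(cons(q(a), e))))  →  cons(q(s(cons(e, c))), q(s(cons(q(a), e))))   [R3 at 1]
3. cons(q(s(cons(e, c))), q(s(cons(q(a), e))))  →  cons(s(cons(e, c)), q(s(cons(q(a), e))))   [R3 at 1]
4. cons(s(cons(e, c)), q(s(cons(q(a), e))))  →  cons(s(cons(e, c)), s(cons(q(a), e)))   [R3 at 2]
5. cons(s(cons(e, c)), s(cons(q(a), e)))  →  cons(s(cons(e, c)), s(cons(a, e)))   [R3 at 2.1.1]

cons(s(cons(e, c)), s(cons(a, e)))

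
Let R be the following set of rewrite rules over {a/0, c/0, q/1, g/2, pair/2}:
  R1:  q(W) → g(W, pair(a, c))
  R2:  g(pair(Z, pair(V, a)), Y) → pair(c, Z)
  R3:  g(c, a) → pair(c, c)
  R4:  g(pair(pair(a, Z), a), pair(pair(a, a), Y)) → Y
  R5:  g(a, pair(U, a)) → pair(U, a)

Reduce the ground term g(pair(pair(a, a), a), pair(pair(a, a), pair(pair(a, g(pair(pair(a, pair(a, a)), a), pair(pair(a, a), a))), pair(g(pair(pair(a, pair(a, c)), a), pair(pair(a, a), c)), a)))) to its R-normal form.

1. g(pair(pair(a, a), a), pair(pair(a, a), pair(pair(a, g(pair(pair(a, pair(a, a)), a), pair(pair(a, a), a))), pair(g(pair(pair(a, pair(a, c)), a), pair(pair(a, a), c)), a))))  →  pair(pair(a, g(pair(pair(a, pair(a, a)), a), pair(pair(a, a), a))), pair(g(pair(pair(a, pair(a, c)), a), pair(pair(a, a), c)), a))   [R4 at ε]
2. pair(pair(a, g(pair(pair(a, pair(a, a)), a), pair(pair(a, a), a))), pair(g(pair(pair(a, pair(a, c)), a), pair(pair(a, a), c)), a))  →  pair(pair(a, a), pair(g(pair(pair(a, pair(a, c)), a), pair(pair(a, a), c)), a))   [R4 at 1.2]
3. pair(pair(a, a), pair(g(pair(pair(a, pair(a, c)), a), pair(pair(a, a), c)), a))  →  pair(pair(a, a), pair(c, a))   [R4 at 2.1]

pair(pair(a, a), pair(c, a))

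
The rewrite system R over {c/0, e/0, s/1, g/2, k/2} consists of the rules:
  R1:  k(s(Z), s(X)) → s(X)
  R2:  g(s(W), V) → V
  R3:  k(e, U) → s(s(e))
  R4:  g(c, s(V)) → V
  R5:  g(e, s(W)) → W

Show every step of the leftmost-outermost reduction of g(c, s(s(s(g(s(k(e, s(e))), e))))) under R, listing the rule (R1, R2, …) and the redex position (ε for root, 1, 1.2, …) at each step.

1. g(c, s(s(s(g(s(k(e, s(e))), e)))))  →  s(s(g(s(k(e, s(e))), e)))   [R4 at ε]
2. s(s(g(s(k(e, s(e))), e)))  →  s(s(e))   [R2 at 1.1]

s(s(e))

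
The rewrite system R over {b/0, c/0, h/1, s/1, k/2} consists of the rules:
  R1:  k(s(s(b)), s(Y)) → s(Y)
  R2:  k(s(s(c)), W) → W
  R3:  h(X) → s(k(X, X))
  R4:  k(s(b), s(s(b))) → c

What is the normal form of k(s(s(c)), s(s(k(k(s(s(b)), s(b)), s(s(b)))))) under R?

s(s(c))

1. k(s(s(c)), s(s(k(k(s(s(b)), s(b)), s(s(b))))))  →  s(s(k(k(s(s(b)), s(b)), s(s(b)))))   [R2 at ε]
2. s(s(k(k(s(s(b)), s(b)), s(s(b)))))  →  s(s(k(s(b), s(s(b)))))   [R1 at 1.1.1]
3. s(s(k(s(b), s(s(b)))))  →  s(s(c))   [R4 at 1.1]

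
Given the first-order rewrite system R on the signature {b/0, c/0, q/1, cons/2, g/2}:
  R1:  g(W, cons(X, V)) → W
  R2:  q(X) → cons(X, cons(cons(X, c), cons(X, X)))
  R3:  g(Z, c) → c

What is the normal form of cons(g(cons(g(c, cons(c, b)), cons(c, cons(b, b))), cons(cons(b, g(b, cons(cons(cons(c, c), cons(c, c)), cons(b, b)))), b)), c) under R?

1. cons(g(cons(g(c, cons(c, b)), cons(c, cons(b, b))), cons(cons(b, g(b, cons(cons(cons(c, c), cons(c, c)), cons(b, b)))), b)), c)  →  cons(cons(g(c, cons(c, b)), cons(c, cons(b, b))), c)   [R1 at 1]
2. cons(cons(g(c, cons(c, b)), cons(c, cons(b, b))), c)  →  cons(cons(c, cons(c, cons(b, b))), c)   [R1 at 1.1]

cons(cons(c, cons(c, cons(b, b))), c)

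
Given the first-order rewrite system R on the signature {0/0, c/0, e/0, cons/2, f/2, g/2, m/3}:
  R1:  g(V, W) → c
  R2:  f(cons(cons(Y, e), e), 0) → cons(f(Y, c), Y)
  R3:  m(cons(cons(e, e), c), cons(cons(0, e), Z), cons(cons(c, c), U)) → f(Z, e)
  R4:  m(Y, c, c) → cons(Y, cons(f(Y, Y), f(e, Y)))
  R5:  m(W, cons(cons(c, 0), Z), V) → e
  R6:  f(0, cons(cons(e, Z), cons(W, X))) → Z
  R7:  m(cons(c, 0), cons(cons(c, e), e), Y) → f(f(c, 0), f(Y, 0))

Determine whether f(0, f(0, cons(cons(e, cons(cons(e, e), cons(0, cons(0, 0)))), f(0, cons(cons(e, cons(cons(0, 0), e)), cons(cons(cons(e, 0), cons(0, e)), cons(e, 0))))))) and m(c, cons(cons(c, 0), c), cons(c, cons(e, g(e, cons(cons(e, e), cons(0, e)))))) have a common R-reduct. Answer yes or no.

yes — NF(t₁) = e, NF(t₂) = e

Reduce t₁ = f(0, f(0, cons(cons(e, cons(cons(e, e), cons(0, cons(0, 0)))), f(0, cons(cons(e, cons(cons(0, 0), e)), cons(cons(cons(e, 0), cons(0, e)), cons(e, 0))))))):
1. f(0, f(0, cons(cons(e, cons(cons(e, e), cons(0, cons(0, 0)))), f(0, cons(cons(e, cons(cons(0, 0), e)), cons(cons(cons(e, 0), cons(0, e)), cons(e, 0)))))))  →  f(0, f(0, cons(cons(e, cons(cons(e, e), cons(0, cons(0, 0)))), cons(cons(0, 0), e))))   [R6 at 2.2.2]
2. f(0, f(0, cons(cons(e, cons(cons(e, e), cons(0, cons(0, 0)))), cons(cons(0, 0), e))))  →  f(0, cons(cons(e, e), cons(0, cons(0, 0))))   [R6 at 2]
3. f(0, cons(cons(e, e), cons(0, cons(0, 0))))  →  e   [R6 at ε]

Reduce t₂ = m(c, cons(cons(c, 0), c), cons(c, cons(e, g(e, cons(cons(e, e), cons(0, e)))))):
1. m(c, cons(cons(c, 0), c), cons(c, cons(e, g(e, cons(cons(e, e), cons(0, e))))))  →  e   [R5 at ε]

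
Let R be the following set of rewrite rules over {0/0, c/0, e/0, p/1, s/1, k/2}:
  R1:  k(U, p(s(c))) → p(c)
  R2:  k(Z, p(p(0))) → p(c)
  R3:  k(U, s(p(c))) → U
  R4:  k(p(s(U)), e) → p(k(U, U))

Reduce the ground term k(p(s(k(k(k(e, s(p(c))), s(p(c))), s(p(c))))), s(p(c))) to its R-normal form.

p(s(e))

1. k(p(s(k(k(k(e, s(p(c))), s(p(c))), s(p(c))))), s(p(c)))  →  p(s(k(k(k(e, s(p(c))), s(p(c))), s(p(c)))))   [R3 at ε]
2. p(s(k(k(k(e, s(p(c))), s(p(c))), s(p(c)))))  →  p(s(k(k(e, s(p(c))), s(p(c)))))   [R3 at 1.1]
3. p(s(k(k(e, s(p(c))), s(p(c)))))  →  p(s(k(e, s(p(c)))))   [R3 at 1.1]
4. p(s(k(e, s(p(c)))))  →  p(s(e))   [R3 at 1.1]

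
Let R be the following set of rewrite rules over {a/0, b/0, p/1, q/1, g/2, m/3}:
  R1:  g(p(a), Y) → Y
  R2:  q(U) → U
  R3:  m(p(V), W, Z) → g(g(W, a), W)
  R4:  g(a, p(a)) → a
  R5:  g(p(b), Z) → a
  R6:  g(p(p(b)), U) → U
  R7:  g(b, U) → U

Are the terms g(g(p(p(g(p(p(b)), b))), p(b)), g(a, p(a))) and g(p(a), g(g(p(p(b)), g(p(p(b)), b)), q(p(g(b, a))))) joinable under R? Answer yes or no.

no — NF(t₁) = a, NF(t₂) = p(a)

Reduce t₁ = g(g(p(p(g(p(p(b)), b))), p(b)), g(a, p(a))):
1. g(g(p(p(g(p(p(b)), b))), p(b)), g(a, p(a)))  →  g(g(p(p(b)), p(b)), g(a, p(a)))   [R6 at 1.1.1.1]
2. g(g(p(p(b)), p(b)), g(a, p(a)))  →  g(p(b), g(a, p(a)))   [R6 at 1]
3. g(p(b), g(a, p(a)))  →  a   [R5 at ε]

Reduce t₂ = g(p(a), g(g(p(p(b)), g(p(p(b)), b)), q(p(g(b, a))))):
1. g(p(a), g(g(p(p(b)), g(p(p(b)), b)), q(p(g(b, a)))))  →  g(g(p(p(b)), g(p(p(b)), b)), q(p(g(b, a))))   [R1 at ε]
2. g(g(p(p(b)), g(p(p(b)), b)), q(p(g(b, a))))  →  g(g(p(p(b)), b), q(p(g(b, a))))   [R6 at 1]
3. g(g(p(p(b)), b), q(p(g(b, a))))  →  g(b, q(p(g(b, a))))   [R6 at 1]
4. g(b, q(p(g(b, a))))  →  q(p(g(b, a)))   [R7 at ε]
5. q(p(g(b, a)))  →  p(g(b, a))   [R2 at ε]
6. p(g(b, a))  →  p(a)   [R7 at 1]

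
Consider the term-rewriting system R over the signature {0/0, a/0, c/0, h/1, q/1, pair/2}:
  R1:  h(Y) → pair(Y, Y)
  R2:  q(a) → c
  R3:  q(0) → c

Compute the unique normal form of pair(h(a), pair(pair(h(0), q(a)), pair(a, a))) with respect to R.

pair(pair(a, a), pair(pair(pair(0, 0), c), pair(a, a)))

1. pair(h(a), pair(pair(h(0), q(a)), pair(a, a)))  →  pair(pair(a, a), pair(pair(h(0), q(a)), pair(a, a)))   [R1 at 1]
2. pair(pair(a, a), pair(pair(h(0), q(a)), pair(a, a)))  →  pair(pair(a, a), pair(pair(pair(0, 0), q(a)), pair(a, a)))   [R1 at 2.1.1]
3. pair(pair(a, a), pair(pair(pair(0, 0), q(a)), pair(a, a)))  →  pair(pair(a, a), pair(pair(pair(0, 0), c), pair(a, a)))   [R2 at 2.1.2]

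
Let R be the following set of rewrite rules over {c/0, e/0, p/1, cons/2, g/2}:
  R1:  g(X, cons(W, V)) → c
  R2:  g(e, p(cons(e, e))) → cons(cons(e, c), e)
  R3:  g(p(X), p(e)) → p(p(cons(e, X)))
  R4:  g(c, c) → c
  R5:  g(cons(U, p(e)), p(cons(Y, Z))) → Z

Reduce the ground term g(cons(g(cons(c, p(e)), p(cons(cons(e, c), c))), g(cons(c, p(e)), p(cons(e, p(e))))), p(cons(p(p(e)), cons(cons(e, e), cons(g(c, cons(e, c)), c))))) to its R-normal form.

1. g(cons(g(cons(c, p(e)), p(cons(cons(e, c), c))), g(cons(c, p(e)), p(cons(e, p(e))))), p(cons(p(p(e)), cons(cons(e, e), cons(g(c, cons(e, c)), c)))))  →  g(cons(c, g(cons(c, p(e)), p(cons(e, p(e))))), p(cons(p(p(e)), cons(cons(e, e), cons(g(c, cons(e, c)), c)))))   [R5 at 1.1]
2. g(cons(c, g(cons(c, p(e)), p(cons(e, p(e))))), p(cons(p(p(e)), cons(cons(e, e), cons(g(c, cons(e, c)), c)))))  →  g(cons(c, p(e)), p(cons(p(p(e)), cons(cons(e, e), cons(g(c, cons(e, c)), c)))))   [R5 at 1.2]
3. g(cons(c, p(e)), p(cons(p(p(e)), cons(cons(e, e), cons(g(c, cons(e, c)), c)))))  →  cons(cons(e, e), cons(g(c, cons(e, c)), c))   [R5 at ε]
4. cons(cons(e, e), cons(g(c, cons(e, c)), c))  →  cons(cons(e, e), cons(c, c))   [R1 at 2.1]

cons(cons(e, e), cons(c, c))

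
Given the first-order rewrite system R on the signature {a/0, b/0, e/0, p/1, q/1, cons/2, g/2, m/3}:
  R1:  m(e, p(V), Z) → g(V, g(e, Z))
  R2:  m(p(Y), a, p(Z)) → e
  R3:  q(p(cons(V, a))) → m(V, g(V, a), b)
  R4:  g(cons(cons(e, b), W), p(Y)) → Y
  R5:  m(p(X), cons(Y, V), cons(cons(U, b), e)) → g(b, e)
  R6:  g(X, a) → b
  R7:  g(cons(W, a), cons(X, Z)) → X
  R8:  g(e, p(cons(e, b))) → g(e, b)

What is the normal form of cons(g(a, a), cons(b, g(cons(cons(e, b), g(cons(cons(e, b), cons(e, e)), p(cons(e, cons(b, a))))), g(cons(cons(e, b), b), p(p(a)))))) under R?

1. cons(g(a, a), cons(b, g(cons(cons(e, b), g(cons(cons(e, b), cons(e, e)), p(cons(e, cons(b, a))))), g(cons(cons(e, b), b), p(p(a))))))  →  cons(b, cons(b, g(cons(cons(e, b), g(cons(cons(e, b), cons(e, e)), p(cons(e, cons(b, a))))), g(cons(cons(e, b), b), p(p(a))))))   [R6 at 1]
2. cons(b, cons(b, g(cons(cons(e, b), g(cons(cons(e, b), cons(e, e)), p(cons(e, cons(b, a))))), g(cons(cons(e, b), b), p(p(a))))))  →  cons(b, cons(b, g(cons(cons(e, b), cons(e, cons(b, a))), g(cons(cons(e, b), b), p(p(a))))))   [R4 at 2.2.1.2]
3. cons(b, cons(b, g(cons(cons(e, b), cons(e, cons(b, a))), g(cons(cons(e, b), b), p(p(a))))))  →  cons(b, cons(b, g(cons(cons(e, b), cons(e, cons(b, a))), p(a))))   [R4 at 2.2.2]
4. cons(b, cons(b, g(cons(cons(e, b), cons(e, cons(b, a))), p(a))))  →  cons(b, cons(b, a))   [R4 at 2.2]

cons(b, cons(b, a))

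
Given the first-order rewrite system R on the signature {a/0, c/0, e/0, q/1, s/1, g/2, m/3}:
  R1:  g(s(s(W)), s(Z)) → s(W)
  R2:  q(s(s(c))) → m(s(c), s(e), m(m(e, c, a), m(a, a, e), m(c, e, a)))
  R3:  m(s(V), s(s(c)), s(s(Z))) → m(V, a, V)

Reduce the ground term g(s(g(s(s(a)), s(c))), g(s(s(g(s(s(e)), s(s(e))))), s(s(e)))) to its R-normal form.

s(a)

1. g(s(g(s(s(a)), s(c))), g(s(s(g(s(s(e)), s(s(e))))), s(s(e))))  →  g(s(s(a)), g(s(s(g(s(s(e)), s(s(e))))), s(s(e))))   [R1 at 1.1]
2. g(s(s(a)), g(s(s(g(s(s(e)), s(s(e))))), s(s(e))))  →  g(s(s(a)), s(g(s(s(e)), s(s(e)))))   [R1 at 2]
3. g(s(s(a)), s(g(s(s(e)), s(s(e)))))  →  s(a)   [R1 at ε]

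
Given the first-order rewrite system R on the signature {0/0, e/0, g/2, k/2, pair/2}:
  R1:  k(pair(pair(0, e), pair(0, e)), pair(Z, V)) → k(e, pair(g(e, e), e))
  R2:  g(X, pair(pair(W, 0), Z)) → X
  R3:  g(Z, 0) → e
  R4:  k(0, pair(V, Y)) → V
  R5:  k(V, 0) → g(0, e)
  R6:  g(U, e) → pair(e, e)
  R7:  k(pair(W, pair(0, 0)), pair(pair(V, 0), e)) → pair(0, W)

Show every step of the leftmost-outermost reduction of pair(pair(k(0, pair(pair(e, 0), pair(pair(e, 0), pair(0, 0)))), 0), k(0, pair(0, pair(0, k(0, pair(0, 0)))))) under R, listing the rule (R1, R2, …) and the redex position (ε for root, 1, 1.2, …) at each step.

1. pair(pair(k(0, pair(pair(e, 0), pair(pair(e, 0), pair(0, 0)))), 0), k(0, pair(0, pair(0, k(0, pair(0, 0))))))  →  pair(pair(pair(e, 0), 0), k(0, pair(0, pair(0, k(0, pair(0, 0))))))   [R4 at 1.1]
2. pair(pair(pair(e, 0), 0), k(0, pair(0, pair(0, k(0, pair(0, 0))))))  →  pair(pair(pair(e, 0), 0), 0)   [R4 at 2]

pair(pair(pair(e, 0), 0), 0)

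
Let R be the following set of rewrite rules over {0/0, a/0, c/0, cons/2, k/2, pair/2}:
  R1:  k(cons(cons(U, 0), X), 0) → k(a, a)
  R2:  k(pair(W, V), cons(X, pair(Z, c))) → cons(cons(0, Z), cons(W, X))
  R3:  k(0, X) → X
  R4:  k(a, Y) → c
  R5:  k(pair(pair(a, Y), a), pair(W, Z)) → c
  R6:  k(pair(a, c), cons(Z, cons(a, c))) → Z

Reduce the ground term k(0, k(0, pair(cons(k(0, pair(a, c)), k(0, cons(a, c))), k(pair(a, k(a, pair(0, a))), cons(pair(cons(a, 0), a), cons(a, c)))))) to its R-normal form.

pair(cons(pair(a, c), cons(a, c)), pair(cons(a, 0), a))

1. k(0, k(0, pair(cons(k(0, pair(a, c)), k(0, cons(a, c))), k(pair(a, k(a, pair(0, a))), cons(pair(cons(a, 0), a), cons(a, c))))))  →  k(0, pair(cons(k(0, pair(a, c)), k(0, cons(a, c))), k(pair(a, k(a, pair(0, a))), cons(pair(cons(a, 0), a), cons(a, c)))))   [R3 at ε]
2. k(0, pair(cons(k(0, pair(a, c)), k(0, cons(a, c))), k(pair(a, k(a, pair(0, a))), cons(pair(cons(a, 0), a), cons(a, c)))))  →  pair(cons(k(0, pair(a, c)), k(0, cons(a, c))), k(pair(a, k(a, pair(0, a))), cons(pair(cons(a, 0), a), cons(a, c))))   [R3 at ε]
3. pair(cons(k(0, pair(a, c)), k(0, cons(a, c))), k(pair(a, k(a, pair(0, a))), cons(pair(cons(a, 0), a), cons(a, c))))  →  pair(cons(pair(a, c), k(0, cons(a, c))), k(pair(a, k(a, pair(0, a))), cons(pair(cons(a, 0), a), cons(a, c))))   [R3 at 1.1]
4. pair(cons(pair(a, c), k(0, cons(a, c))), k(pair(a, k(a, pair(0, a))), cons(pair(cons(a, 0), a), cons(a, c))))  →  pair(cons(pair(a, c), cons(a, c)), k(pair(a, k(a, pair(0, a))), cons(pair(cons(a, 0), a), cons(a, c))))   [R3 at 1.2]
5. pair(cons(pair(a, c), cons(a, c)), k(pair(a, k(a, pair(0, a))), cons(pair(cons(a, 0), a), cons(a, c))))  →  pair(cons(pair(a, c), cons(a, c)), k(pair(a, c), cons(pair(cons(a, 0), a), cons(a, c))))   [R4 at 2.1.2]
6. pair(cons(pair(a, c), cons(a, c)), k(pair(a, c), cons(pair(cons(a, 0), a), cons(a, c))))  →  pair(cons(pair(a, c), cons(a, c)), pair(cons(a, 0), a))   [R6 at 2]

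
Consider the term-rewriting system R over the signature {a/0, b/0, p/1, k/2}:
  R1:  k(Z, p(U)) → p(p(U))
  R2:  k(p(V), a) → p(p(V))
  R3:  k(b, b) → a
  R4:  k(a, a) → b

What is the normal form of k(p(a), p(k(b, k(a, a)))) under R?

p(p(a))

1. k(p(a), p(k(b, k(a, a))))  →  p(p(k(b, k(a, a))))   [R1 at ε]
2. p(p(k(b, k(a, a))))  →  p(p(k(b, b)))   [R4 at 1.1.2]
3. p(p(k(b, b)))  →  p(p(a))   [R3 at 1.1]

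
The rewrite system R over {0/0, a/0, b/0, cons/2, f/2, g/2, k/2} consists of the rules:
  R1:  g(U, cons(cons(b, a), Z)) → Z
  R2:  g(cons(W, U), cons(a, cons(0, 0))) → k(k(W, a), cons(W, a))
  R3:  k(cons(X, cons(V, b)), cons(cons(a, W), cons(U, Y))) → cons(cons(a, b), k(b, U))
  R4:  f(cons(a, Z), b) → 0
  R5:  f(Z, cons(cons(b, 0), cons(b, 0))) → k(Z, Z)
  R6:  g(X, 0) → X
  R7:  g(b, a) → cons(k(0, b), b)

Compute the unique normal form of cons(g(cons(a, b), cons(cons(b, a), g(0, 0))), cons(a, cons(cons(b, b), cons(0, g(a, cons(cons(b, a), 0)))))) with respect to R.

cons(0, cons(a, cons(cons(b, b), cons(0, 0))))

1. cons(g(cons(a, b), cons(cons(b, a), g(0, 0))), cons(a, cons(cons(b, b), cons(0, g(a, cons(cons(b, a), 0))))))  →  cons(g(0, 0), cons(a, cons(cons(b, b), cons(0, g(a, cons(cons(b, a), 0))))))   [R1 at 1]
2. cons(g(0, 0), cons(a, cons(cons(b, b), cons(0, g(a, cons(cons(b, a), 0))))))  →  cons(0, cons(a, cons(cons(b, b), cons(0, g(a, cons(cons(b, a), 0))))))   [R6 at 1]
3. cons(0, cons(a, cons(cons(b, b), cons(0, g(a, cons(cons(b, a), 0))))))  →  cons(0, cons(a, cons(cons(b, b), cons(0, 0))))   [R1 at 2.2.2.2]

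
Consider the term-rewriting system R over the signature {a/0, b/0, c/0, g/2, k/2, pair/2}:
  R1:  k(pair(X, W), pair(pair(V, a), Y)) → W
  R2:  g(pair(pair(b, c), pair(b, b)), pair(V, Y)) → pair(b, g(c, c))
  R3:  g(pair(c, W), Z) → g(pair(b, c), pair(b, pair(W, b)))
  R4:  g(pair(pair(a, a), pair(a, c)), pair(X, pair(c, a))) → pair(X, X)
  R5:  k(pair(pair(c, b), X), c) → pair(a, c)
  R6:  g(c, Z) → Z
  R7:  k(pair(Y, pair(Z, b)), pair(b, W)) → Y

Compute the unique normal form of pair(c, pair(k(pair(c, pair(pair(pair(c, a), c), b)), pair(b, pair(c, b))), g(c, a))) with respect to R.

pair(c, pair(c, a))

1. pair(c, pair(k(pair(c, pair(pair(pair(c, a), c), b)), pair(b, pair(c, b))), g(c, a)))  →  pair(c, pair(c, g(c, a)))   [R7 at 2.1]
2. pair(c, pair(c, g(c, a)))  →  pair(c, pair(c, a))   [R6 at 2.2]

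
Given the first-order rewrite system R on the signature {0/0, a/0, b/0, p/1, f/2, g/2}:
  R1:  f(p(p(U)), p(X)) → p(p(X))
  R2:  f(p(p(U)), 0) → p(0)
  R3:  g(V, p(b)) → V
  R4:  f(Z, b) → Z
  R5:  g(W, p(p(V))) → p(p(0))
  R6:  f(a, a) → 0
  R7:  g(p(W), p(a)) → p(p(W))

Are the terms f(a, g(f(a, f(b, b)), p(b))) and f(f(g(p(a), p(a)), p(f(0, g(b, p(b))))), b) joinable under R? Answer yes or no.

Reduce t₁ = f(a, g(f(a, f(b, b)), p(b))):
1. f(a, g(f(a, f(b, b)), p(b)))  →  f(a, f(a, f(b, b)))   [R3 at 2]
2. f(a, f(a, f(b, b)))  →  f(a, f(a, b))   [R4 at 2.2]
3. f(a, f(a, b))  →  f(a, a)   [R4 at 2]
4. f(a, a)  →  0   [R6 at ε]

Reduce t₂ = f(f(g(p(a), p(a)), p(f(0, g(b, p(b))))), b):
1. f(f(g(p(a), p(a)), p(f(0, g(b, p(b))))), b)  →  f(g(p(a), p(a)), p(f(0, g(b, p(b)))))   [R4 at ε]
2. f(g(p(a), p(a)), p(f(0, g(b, p(b)))))  →  f(p(p(a)), p(f(0, g(b, p(b)))))   [R7 at 1]
3. f(p(p(a)), p(f(0, g(b, p(b)))))  →  p(p(f(0, g(b, p(b)))))   [R1 at ε]
4. p(p(f(0, g(b, p(b)))))  →  p(p(f(0, b)))   [R3 at 1.1.2]
5. p(p(f(0, b)))  →  p(p(0))   [R4 at 1.1]

no — NF(t₁) = 0, NF(t₂) = p(p(0))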